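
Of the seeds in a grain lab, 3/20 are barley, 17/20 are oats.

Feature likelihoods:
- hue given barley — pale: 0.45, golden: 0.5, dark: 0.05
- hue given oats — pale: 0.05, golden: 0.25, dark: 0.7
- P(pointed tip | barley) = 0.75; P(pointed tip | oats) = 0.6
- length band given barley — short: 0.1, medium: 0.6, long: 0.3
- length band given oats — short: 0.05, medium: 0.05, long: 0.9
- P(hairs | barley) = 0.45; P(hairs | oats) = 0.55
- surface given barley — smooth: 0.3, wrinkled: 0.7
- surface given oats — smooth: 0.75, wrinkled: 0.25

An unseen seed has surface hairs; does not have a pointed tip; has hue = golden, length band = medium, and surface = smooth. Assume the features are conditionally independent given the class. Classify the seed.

oats

barley: 0.15 × 0.5 × (1−0.75) × 0.6 × 0.45 × 0.3 = 0.00151875
oats: 0.85 × 0.25 × (1−0.6) × 0.05 × 0.55 × 0.75 = 0.001753125
Highest score → oats.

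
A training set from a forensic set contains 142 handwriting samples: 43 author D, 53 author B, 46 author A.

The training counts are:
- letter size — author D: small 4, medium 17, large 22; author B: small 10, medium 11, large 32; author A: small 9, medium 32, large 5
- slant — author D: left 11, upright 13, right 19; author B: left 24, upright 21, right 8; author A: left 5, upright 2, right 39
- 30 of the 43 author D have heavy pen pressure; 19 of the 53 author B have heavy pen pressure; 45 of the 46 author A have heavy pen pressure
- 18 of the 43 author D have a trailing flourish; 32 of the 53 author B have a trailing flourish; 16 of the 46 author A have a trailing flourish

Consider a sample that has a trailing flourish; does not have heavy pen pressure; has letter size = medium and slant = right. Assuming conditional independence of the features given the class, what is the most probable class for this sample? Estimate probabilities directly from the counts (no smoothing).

author D: (43/142) × (17/43) × (19/43) × (13/43) × (18/43) ≈ 0.0066946
author B: (53/142) × (11/53) × (8/53) × (34/53) × (32/53) ≈ 0.00452893
author A: (46/142) × (32/46) × (39/46) × (1/46) × (16/46) ≈ 0.00144468
Highest score → author D.

author D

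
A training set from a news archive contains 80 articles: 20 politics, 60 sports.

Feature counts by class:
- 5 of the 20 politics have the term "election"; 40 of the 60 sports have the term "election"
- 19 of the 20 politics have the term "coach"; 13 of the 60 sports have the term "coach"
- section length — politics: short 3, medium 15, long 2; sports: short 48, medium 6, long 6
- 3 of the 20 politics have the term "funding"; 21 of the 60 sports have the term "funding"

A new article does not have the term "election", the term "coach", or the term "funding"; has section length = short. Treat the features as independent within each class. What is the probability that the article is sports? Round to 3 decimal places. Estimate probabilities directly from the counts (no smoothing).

0.988

politics: (20/80) × (15/20) × (1/20) × (3/20) × (17/20) = 0.0011953125
sports: (60/80) × (20/60) × (47/60) × (48/60) × (39/60) ≈ 0.101833
P(sports | x) = 0.101833 / 0.1030283125 ≈ 0.988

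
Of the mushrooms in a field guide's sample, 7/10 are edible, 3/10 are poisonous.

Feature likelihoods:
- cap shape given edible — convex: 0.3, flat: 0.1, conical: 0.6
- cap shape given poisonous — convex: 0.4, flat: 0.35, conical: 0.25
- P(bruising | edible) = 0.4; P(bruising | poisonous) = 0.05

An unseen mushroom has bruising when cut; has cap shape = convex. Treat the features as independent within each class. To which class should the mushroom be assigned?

edible: 0.7 × 0.3 × 0.4 = 0.084
poisonous: 0.3 × 0.4 × 0.05 = 0.006
Highest score → edible.

edible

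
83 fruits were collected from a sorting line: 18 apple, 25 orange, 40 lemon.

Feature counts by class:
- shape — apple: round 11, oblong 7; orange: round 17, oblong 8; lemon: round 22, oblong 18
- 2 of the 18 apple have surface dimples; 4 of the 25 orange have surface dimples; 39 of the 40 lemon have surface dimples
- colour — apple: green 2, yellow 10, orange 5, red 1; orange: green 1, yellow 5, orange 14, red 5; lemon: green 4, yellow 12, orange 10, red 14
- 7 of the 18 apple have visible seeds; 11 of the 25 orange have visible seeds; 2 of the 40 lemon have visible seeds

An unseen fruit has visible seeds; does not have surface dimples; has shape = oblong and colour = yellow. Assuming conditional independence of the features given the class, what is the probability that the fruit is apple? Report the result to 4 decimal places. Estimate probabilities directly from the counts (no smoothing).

apple: (18/83) × (7/18) × (16/18) × (10/18) × (7/18) ≈ 0.0161965
orange: (25/83) × (8/25) × (21/25) × (5/25) × (11/25) ≈ 0.00712482
lemon: (40/83) × (18/40) × (1/40) × (12/40) × (2/40) ≈ 0.0000813253
P(apple | x) = 0.0161965 / 0.0234026453 ≈ 0.6921

0.6921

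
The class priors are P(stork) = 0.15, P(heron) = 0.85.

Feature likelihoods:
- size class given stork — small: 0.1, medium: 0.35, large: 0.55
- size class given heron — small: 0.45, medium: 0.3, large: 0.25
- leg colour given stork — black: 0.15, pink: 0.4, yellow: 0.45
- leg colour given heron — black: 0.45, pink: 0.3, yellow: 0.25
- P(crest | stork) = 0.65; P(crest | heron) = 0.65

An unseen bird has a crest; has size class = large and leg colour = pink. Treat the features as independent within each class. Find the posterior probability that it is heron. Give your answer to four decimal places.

stork: 0.15 × 0.55 × 0.4 × 0.65 = 0.02145
heron: 0.85 × 0.25 × 0.3 × 0.65 = 0.0414375
P(heron | x) = 0.0414375 / 0.0628875 ≈ 0.6589

0.6589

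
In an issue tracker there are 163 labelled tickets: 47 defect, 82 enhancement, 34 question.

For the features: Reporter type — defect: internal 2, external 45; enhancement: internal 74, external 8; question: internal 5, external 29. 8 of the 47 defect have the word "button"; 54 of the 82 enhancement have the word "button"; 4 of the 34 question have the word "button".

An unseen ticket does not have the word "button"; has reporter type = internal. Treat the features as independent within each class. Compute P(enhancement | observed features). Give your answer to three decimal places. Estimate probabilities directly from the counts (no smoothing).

defect: (47/163) × (2/47) × (39/47) ≈ 0.0101814
enhancement: (82/163) × (74/82) × (28/82) ≈ 0.15502
question: (34/163) × (5/34) × (30/34) ≈ 0.027066
P(enhancement | x) = 0.15502 / 0.1922674 ≈ 0.806

0.806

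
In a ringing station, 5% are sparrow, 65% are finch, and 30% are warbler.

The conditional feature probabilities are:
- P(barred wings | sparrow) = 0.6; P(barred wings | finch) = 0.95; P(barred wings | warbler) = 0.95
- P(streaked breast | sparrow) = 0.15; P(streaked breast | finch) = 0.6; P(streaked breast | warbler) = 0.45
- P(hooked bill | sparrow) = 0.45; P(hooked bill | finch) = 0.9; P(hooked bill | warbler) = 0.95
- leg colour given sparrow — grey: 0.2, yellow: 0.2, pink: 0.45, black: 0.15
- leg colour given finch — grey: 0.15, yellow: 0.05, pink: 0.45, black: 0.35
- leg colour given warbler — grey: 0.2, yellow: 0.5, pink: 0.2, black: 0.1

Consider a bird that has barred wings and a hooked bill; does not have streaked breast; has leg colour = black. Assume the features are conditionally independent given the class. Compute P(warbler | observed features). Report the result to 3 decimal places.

0.158

sparrow: 0.05 × 0.6 × (1−0.15) × 0.45 × 0.15 = 0.00172125
finch: 0.65 × 0.95 × (1−0.6) × 0.9 × 0.35 = 0.077805
warbler: 0.3 × 0.95 × (1−0.45) × 0.95 × 0.1 = 0.01489125
P(warbler | x) = 0.01489125 / 0.0944175 ≈ 0.158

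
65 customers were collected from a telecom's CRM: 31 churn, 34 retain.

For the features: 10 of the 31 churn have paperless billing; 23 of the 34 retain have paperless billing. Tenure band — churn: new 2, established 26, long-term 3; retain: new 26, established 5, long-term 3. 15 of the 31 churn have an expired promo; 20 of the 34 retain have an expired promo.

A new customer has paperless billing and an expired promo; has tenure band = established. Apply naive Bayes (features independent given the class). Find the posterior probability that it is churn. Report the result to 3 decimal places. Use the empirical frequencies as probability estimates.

0.671

churn: (31/65) × (10/31) × (26/31) × (15/31) ≈ 0.062435
retain: (34/65) × (23/34) × (5/34) × (20/34) ≈ 0.0306095
P(churn | x) = 0.062435 / 0.0930445 ≈ 0.671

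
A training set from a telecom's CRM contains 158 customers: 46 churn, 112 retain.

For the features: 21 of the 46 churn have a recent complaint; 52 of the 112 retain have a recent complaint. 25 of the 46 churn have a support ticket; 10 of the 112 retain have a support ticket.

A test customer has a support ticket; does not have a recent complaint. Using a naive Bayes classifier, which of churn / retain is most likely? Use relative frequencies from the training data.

churn

churn: (46/158) × (25/46) × (25/46) ≈ 0.0859934
retain: (112/158) × (60/112) × (10/112) ≈ 0.033906
Highest score → churn.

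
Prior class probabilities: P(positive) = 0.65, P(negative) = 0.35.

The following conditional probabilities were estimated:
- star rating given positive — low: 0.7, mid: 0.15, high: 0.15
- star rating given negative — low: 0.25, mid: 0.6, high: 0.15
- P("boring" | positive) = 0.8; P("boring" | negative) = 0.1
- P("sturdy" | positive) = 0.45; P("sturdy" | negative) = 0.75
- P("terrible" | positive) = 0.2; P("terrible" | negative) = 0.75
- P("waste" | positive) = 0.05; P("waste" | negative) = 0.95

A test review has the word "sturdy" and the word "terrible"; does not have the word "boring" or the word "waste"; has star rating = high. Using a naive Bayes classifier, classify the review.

positive

positive: 0.65 × 0.15 × (1−0.8) × 0.45 × 0.2 × (1−0.05) = 0.00166725
negative: 0.35 × 0.15 × (1−0.1) × 0.75 × 0.75 × (1−0.95) = 0.00132890625
Highest score → positive.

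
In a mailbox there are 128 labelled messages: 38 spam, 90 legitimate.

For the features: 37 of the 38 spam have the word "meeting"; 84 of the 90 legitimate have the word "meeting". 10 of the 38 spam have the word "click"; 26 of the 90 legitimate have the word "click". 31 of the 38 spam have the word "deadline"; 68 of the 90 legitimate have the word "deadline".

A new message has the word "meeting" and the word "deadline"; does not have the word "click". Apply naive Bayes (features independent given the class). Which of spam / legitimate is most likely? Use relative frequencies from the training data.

spam: (38/128) × (37/38) × (28/38) × (31/38) ≈ 0.173758
legitimate: (90/128) × (84/90) × (64/90) × (68/90) ≈ 0.352593
Highest score → legitimate.

legitimate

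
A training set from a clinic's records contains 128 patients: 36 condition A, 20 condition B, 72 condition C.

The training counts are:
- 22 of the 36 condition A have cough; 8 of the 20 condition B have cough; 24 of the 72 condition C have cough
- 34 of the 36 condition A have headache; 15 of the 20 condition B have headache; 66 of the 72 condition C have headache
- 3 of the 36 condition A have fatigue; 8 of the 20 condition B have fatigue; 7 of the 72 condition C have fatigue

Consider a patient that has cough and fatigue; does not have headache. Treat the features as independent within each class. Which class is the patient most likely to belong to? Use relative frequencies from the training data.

condition B

condition A: (36/128) × (22/36) × (2/36) × (3/36) ≈ 0.000795718
condition B: (20/128) × (8/20) × (5/20) × (8/20) = 0.00625
condition C: (72/128) × (24/72) × (6/72) × (7/72) ≈ 0.0015191
Highest score → condition B.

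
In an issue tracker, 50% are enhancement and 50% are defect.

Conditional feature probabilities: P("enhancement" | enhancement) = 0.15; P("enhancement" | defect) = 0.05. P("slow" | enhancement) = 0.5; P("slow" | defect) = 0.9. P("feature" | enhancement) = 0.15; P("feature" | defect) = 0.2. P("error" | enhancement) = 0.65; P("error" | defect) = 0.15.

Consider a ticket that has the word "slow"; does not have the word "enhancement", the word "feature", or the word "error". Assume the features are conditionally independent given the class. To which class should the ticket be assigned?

enhancement: 0.5 × (1−0.15) × 0.5 × (1−0.15) × (1−0.65) = 0.06321875
defect: 0.5 × (1−0.05) × 0.9 × (1−0.2) × (1−0.15) = 0.2907
Highest score → defect.

defect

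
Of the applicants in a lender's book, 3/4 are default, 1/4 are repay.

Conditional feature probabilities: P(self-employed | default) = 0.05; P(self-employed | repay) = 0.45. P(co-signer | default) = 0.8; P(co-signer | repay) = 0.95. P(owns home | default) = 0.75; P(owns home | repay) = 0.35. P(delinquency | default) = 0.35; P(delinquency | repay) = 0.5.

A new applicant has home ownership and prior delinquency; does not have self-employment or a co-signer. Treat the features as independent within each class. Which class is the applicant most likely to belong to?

default

default: 0.75 × (1−0.05) × (1−0.8) × 0.75 × 0.35 = 0.03740625
repay: 0.25 × (1−0.45) × (1−0.95) × 0.35 × 0.5 = 0.001203125
Highest score → default.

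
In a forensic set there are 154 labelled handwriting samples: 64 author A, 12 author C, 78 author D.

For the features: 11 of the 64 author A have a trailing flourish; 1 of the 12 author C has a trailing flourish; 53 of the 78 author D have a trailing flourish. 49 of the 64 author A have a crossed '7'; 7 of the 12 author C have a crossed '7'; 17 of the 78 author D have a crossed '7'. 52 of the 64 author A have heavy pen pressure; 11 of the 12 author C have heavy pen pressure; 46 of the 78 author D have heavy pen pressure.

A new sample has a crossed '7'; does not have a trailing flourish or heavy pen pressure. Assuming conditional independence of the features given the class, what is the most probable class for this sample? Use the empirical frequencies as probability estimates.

author A: (64/154) × (53/64) × (49/64) × (12/64) ≈ 0.0494052
author C: (12/154) × (11/12) × (7/12) × (1/12) ≈ 0.00347222
author D: (78/154) × (25/78) × (17/78) × (32/78) ≈ 0.0145154
Highest score → author A.

author A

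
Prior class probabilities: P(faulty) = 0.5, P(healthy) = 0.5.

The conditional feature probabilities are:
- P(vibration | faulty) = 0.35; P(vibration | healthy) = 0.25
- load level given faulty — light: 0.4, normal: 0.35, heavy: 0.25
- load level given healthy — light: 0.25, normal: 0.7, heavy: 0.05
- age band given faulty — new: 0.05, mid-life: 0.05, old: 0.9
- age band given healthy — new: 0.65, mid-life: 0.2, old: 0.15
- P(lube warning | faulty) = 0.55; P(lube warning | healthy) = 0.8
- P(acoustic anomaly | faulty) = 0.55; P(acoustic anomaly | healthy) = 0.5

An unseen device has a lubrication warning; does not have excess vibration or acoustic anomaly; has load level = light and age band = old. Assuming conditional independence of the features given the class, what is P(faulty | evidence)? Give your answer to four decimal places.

0.8373

faulty: 0.5 × (1−0.35) × 0.4 × 0.9 × 0.55 × (1−0.55) = 0.0289575
healthy: 0.5 × (1−0.25) × 0.25 × 0.15 × 0.8 × (1−0.5) = 0.005625
P(faulty | x) = 0.0289575 / 0.0345825 ≈ 0.8373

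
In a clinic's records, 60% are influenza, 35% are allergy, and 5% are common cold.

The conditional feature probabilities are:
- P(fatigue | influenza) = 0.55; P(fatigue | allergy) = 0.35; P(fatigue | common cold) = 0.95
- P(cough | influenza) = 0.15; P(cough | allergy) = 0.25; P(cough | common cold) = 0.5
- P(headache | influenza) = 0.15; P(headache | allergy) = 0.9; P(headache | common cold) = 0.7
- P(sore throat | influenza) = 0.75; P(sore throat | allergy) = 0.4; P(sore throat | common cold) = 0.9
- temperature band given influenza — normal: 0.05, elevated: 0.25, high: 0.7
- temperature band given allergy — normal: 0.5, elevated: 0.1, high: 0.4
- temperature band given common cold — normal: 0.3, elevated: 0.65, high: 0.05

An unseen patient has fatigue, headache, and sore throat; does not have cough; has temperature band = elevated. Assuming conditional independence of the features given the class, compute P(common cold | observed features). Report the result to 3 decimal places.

0.465

influenza: 0.6 × 0.55 × (1−0.15) × 0.15 × 0.75 × 0.25 = 0.0078890625
allergy: 0.35 × 0.35 × (1−0.25) × 0.9 × 0.4 × 0.1 = 0.0033075
common cold: 0.05 × 0.95 × (1−0.5) × 0.7 × 0.9 × 0.65 = 0.009725625
P(common cold | x) = 0.009725625 / 0.0209221875 ≈ 0.465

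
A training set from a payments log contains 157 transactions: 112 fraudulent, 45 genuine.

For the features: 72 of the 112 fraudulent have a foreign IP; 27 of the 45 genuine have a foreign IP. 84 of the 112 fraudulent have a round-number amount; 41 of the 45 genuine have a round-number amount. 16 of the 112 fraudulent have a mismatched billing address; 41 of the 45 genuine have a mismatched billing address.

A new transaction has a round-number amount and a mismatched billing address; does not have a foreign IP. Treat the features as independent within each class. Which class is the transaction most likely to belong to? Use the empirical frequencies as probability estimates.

genuine

fraudulent: (112/157) × (40/112) × (84/112) × (16/112) ≈ 0.0272975
genuine: (45/157) × (18/45) × (41/45) × (41/45) ≈ 0.0951734
Highest score → genuine.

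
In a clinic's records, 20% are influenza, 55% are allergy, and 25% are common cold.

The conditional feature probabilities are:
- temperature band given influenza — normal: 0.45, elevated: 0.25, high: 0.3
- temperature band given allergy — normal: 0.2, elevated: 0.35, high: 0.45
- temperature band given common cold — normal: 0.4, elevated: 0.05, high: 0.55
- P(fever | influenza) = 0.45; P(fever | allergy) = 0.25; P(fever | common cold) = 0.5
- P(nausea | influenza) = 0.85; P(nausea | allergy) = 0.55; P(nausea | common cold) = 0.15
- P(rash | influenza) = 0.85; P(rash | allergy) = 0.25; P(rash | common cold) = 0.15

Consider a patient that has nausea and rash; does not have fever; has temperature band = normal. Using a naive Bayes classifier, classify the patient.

influenza

influenza: 0.2 × 0.45 × (1−0.45) × 0.85 × 0.85 = 0.03576375
allergy: 0.55 × 0.2 × (1−0.25) × 0.55 × 0.25 = 0.01134375
common cold: 0.25 × 0.4 × (1−0.5) × 0.15 × 0.15 = 0.001125
Highest score → influenza.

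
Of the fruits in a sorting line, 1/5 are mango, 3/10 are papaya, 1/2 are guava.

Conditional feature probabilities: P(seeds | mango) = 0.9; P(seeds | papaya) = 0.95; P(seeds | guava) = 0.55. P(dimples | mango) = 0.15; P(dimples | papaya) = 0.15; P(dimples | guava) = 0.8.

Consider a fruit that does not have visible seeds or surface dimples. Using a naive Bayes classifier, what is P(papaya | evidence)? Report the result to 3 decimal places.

0.171

mango: 0.2 × (1−0.9) × (1−0.15) = 0.017
papaya: 0.3 × (1−0.95) × (1−0.15) = 0.01275
guava: 0.5 × (1−0.55) × (1−0.8) = 0.045
P(papaya | x) = 0.01275 / 0.07475 ≈ 0.171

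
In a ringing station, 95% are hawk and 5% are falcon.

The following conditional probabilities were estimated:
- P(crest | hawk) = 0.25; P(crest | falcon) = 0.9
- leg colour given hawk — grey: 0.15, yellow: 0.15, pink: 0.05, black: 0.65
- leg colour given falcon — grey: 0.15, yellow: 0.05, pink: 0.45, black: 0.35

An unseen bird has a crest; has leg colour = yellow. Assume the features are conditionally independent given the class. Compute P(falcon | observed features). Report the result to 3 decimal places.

hawk: 0.95 × 0.25 × 0.15 = 0.035625
falcon: 0.05 × 0.9 × 0.05 = 0.00225
P(falcon | x) = 0.00225 / 0.037875 ≈ 0.059

0.059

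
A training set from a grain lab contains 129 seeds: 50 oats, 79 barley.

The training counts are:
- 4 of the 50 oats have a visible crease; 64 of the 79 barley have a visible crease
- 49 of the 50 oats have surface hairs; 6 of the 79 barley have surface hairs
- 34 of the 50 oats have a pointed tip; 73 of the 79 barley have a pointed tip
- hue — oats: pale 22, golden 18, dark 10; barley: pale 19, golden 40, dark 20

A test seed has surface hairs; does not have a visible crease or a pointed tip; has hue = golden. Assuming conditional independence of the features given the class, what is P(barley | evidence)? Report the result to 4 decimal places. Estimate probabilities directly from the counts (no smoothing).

0.0084

oats: (50/129) × (46/50) × (49/50) × (16/50) × (18/50) ≈ 0.0402575
barley: (79/129) × (15/79) × (6/79) × (6/79) × (40/79) ≈ 0.000339612
P(barley | x) = 0.000339612 / 0.040597112 ≈ 0.0084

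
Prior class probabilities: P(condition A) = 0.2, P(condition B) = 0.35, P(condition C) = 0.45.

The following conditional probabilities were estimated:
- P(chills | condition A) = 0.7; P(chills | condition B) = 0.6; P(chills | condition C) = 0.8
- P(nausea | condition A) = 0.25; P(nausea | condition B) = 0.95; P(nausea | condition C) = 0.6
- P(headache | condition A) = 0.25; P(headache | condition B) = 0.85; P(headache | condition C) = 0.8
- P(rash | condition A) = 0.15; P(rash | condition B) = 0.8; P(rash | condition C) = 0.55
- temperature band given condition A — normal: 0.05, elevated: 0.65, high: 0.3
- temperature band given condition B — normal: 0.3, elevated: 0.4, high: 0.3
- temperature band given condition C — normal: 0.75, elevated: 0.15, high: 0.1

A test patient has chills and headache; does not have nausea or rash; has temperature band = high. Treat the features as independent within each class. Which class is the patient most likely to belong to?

condition A: 0.2 × 0.7 × (1−0.25) × 0.25 × (1−0.15) × 0.3 = 0.00669375
condition B: 0.35 × 0.6 × (1−0.95) × 0.85 × (1−0.8) × 0.3 = 0.0005355
condition C: 0.45 × 0.8 × (1−0.6) × 0.8 × (1−0.55) × 0.1 = 0.005184
Highest score → condition A.

condition A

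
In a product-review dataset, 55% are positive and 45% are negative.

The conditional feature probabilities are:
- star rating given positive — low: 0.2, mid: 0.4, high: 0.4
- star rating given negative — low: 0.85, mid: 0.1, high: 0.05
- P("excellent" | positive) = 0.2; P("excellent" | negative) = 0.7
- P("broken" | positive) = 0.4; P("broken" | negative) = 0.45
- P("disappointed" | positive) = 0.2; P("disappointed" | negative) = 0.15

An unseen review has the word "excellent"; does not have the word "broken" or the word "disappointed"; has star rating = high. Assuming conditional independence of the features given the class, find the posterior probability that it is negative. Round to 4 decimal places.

0.2585

positive: 0.55 × 0.4 × 0.2 × (1−0.4) × (1−0.2) = 0.02112
negative: 0.45 × 0.05 × 0.7 × (1−0.45) × (1−0.15) = 0.007363125
P(negative | x) = 0.007363125 / 0.028483125 ≈ 0.2585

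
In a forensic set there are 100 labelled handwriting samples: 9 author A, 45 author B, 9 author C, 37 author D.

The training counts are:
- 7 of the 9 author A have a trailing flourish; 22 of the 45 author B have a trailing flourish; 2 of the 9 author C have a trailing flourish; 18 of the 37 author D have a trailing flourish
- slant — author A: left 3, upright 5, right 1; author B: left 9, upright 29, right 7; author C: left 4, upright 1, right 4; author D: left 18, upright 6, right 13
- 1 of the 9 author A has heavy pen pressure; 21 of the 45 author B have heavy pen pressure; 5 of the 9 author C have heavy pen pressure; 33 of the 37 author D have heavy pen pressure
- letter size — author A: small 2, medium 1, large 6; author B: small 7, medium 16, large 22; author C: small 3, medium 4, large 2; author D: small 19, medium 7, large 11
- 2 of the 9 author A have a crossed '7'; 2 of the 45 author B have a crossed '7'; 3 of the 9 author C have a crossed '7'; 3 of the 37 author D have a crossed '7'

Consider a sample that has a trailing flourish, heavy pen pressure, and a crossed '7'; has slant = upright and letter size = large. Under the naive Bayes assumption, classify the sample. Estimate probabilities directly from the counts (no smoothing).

author A: (9/100) × (7/9) × (5/9) × (1/9) × (6/9) × (2/9) ≈ 0.000640146
author B: (45/100) × (22/45) × (29/45) × (21/45) × (22/45) × (2/45) ≈ 0.00143761
author C: (9/100) × (2/9) × (1/9) × (5/9) × (2/9) × (3/9) ≈ 0.0000914495
author D: (37/100) × (18/37) × (6/37) × (33/37) × (11/37) × (3/37) ≈ 0.000627545
Highest score → author B.

author B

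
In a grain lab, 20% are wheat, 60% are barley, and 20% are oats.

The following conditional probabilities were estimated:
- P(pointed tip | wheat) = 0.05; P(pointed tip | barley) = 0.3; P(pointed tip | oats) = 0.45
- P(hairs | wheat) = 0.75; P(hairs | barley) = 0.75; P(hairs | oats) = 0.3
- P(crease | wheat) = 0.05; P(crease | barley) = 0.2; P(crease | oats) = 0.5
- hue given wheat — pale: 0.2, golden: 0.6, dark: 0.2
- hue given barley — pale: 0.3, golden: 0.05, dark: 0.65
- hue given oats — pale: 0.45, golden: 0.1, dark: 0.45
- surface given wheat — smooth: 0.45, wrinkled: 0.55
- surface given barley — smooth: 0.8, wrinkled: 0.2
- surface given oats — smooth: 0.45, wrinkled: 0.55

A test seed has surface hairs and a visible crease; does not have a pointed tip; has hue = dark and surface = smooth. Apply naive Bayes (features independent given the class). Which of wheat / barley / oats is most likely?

wheat: 0.2 × (1−0.05) × 0.75 × 0.05 × 0.2 × 0.45 = 0.00064125
barley: 0.6 × (1−0.3) × 0.75 × 0.2 × 0.65 × 0.8 = 0.03276
oats: 0.2 × (1−0.45) × 0.3 × 0.5 × 0.45 × 0.45 = 0.00334125
Highest score → barley.

barley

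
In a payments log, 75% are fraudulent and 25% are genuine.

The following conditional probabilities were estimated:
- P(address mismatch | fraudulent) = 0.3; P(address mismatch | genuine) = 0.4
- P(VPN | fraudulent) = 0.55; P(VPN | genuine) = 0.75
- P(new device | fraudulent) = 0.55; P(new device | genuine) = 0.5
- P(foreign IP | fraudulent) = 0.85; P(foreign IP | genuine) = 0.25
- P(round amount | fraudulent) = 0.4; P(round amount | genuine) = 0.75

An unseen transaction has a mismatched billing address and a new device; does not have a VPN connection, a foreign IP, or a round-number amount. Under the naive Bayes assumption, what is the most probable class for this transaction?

fraudulent

fraudulent: 0.75 × 0.3 × (1−0.55) × 0.55 × (1−0.85) × (1−0.4) = 0.005011875
genuine: 0.25 × 0.4 × (1−0.75) × 0.5 × (1−0.25) × (1−0.75) = 0.00234375
Highest score → fraudulent.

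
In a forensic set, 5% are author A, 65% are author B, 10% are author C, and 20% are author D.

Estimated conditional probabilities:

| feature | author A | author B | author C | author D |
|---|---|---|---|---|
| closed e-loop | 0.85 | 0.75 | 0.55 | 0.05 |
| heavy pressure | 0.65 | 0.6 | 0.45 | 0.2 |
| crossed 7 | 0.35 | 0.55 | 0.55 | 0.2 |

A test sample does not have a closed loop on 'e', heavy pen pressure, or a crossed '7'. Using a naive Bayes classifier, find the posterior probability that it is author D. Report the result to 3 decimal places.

0.743

author A: 0.05 × (1−0.85) × (1−0.65) × (1−0.35) = 0.00170625
author B: 0.65 × (1−0.75) × (1−0.6) × (1−0.55) = 0.02925
author C: 0.1 × (1−0.55) × (1−0.45) × (1−0.55) = 0.0111375
author D: 0.2 × (1−0.05) × (1−0.2) × (1−0.2) = 0.1216
P(author D | x) = 0.1216 / 0.16369375 ≈ 0.743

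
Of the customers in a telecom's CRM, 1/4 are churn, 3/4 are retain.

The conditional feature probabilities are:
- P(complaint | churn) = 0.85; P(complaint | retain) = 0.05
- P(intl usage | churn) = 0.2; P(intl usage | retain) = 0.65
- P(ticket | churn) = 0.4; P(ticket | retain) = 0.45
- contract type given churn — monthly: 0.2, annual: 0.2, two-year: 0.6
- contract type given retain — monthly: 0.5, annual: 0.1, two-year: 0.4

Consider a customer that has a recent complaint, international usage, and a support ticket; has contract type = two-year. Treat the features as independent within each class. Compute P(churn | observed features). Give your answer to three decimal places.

churn: 0.25 × 0.85 × 0.2 × 0.4 × 0.6 = 0.0102
retain: 0.75 × 0.05 × 0.65 × 0.45 × 0.4 = 0.0043875
P(churn | x) = 0.0102 / 0.0145875 ≈ 0.699

0.699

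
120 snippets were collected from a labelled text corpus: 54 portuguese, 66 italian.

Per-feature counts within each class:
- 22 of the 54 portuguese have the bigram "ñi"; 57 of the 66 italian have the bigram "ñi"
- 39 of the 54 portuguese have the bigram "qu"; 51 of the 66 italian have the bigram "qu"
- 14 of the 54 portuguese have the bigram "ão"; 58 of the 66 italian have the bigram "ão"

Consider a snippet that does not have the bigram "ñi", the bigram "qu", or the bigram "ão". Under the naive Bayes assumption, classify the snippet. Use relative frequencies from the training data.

portuguese

portuguese: (54/120) × (32/54) × (15/54) × (40/54) ≈ 0.0548697
italian: (66/120) × (9/66) × (15/66) × (8/66) ≈ 0.00206612
Highest score → portuguese.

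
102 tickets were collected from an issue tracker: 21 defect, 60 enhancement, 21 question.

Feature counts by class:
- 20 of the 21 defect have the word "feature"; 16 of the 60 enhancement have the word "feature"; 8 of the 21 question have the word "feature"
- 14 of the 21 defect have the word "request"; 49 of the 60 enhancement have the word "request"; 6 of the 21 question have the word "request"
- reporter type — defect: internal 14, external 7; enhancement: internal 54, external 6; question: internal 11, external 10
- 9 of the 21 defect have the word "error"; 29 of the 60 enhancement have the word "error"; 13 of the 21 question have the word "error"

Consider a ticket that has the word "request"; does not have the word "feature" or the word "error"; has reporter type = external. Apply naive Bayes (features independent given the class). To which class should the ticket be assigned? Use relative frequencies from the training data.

defect: (21/102) × (1/21) × (14/21) × (7/21) × (12/21) ≈ 0.00124494
enhancement: (60/102) × (44/60) × (49/60) × (6/60) × (31/60) ≈ 0.0182015
question: (21/102) × (13/21) × (6/21) × (10/21) × (8/21) ≈ 0.00660582
Highest score → enhancement.

enhancement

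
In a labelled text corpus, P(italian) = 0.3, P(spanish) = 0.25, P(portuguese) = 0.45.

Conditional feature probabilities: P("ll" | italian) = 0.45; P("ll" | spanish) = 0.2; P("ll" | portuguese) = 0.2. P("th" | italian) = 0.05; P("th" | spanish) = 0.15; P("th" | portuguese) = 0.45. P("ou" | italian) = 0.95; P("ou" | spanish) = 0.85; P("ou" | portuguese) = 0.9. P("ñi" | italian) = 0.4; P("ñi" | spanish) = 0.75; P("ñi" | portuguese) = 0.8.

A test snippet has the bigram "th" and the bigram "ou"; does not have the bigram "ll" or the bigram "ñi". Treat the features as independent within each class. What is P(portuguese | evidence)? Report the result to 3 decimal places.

0.725

italian: 0.3 × (1−0.45) × 0.05 × 0.95 × (1−0.4) = 0.0047025
spanish: 0.25 × (1−0.2) × 0.15 × 0.85 × (1−0.75) = 0.006375
portuguese: 0.45 × (1−0.2) × 0.45 × 0.9 × (1−0.8) = 0.02916
P(portuguese | x) = 0.02916 / 0.0402375 ≈ 0.725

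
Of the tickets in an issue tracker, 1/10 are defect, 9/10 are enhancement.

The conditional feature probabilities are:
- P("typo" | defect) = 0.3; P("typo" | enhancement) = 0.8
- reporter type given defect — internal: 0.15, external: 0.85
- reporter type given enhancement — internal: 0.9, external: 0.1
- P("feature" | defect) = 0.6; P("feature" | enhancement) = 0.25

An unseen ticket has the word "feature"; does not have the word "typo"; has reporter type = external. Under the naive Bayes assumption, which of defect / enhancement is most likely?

defect: 0.1 × (1−0.3) × 0.85 × 0.6 = 0.0357
enhancement: 0.9 × (1−0.8) × 0.1 × 0.25 = 0.0045
Highest score → defect.

defect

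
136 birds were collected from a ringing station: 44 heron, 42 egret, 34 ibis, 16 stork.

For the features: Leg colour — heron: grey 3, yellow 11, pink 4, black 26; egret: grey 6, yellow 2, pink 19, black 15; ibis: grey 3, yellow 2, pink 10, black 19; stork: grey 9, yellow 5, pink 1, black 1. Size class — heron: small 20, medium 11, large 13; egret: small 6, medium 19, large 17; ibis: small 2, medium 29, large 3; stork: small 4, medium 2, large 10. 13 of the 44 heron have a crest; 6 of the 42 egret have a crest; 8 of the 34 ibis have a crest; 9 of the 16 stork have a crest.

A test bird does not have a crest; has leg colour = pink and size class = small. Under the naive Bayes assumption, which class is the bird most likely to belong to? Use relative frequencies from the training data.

heron: (44/136) × (4/44) × (20/44) × (31/44) ≈ 0.00941906
egret: (42/136) × (19/42) × (6/42) × (36/42) ≈ 0.0171068
ibis: (34/136) × (10/34) × (2/34) × (26/34) ≈ 0.00330755
stork: (16/136) × (1/16) × (4/16) × (7/16) ≈ 0.000804228
Highest score → egret.

egret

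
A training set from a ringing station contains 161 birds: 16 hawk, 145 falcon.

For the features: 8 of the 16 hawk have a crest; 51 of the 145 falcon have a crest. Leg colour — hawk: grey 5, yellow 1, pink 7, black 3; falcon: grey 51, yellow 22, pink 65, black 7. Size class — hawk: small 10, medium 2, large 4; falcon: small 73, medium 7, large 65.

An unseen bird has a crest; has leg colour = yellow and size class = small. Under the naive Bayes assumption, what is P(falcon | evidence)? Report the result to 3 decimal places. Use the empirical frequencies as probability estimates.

hawk: (16/161) × (8/16) × (1/16) × (10/16) ≈ 0.00194099
falcon: (145/161) × (51/145) × (22/145) × (73/145) ≈ 0.0241966
P(falcon | x) = 0.0241966 / 0.02613759 ≈ 0.926

0.926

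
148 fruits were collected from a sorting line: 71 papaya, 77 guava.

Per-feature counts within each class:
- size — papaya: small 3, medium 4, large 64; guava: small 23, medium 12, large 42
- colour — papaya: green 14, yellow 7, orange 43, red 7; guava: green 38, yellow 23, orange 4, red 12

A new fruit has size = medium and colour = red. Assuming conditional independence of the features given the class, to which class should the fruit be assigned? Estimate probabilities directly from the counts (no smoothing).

papaya: (71/148) × (4/71) × (7/71) ≈ 0.00266464
guava: (77/148) × (12/77) × (12/77) ≈ 0.012636
Highest score → guava.

guava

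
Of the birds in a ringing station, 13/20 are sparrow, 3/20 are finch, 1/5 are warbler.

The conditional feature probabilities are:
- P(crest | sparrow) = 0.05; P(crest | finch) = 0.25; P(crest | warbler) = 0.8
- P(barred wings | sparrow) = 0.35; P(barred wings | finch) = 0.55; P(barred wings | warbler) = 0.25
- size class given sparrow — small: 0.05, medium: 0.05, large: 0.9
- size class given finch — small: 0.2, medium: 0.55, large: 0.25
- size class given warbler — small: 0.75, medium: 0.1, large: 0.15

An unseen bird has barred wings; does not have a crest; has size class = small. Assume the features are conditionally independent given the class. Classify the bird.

finch

sparrow: 0.65 × (1−0.05) × 0.35 × 0.05 = 0.01080625
finch: 0.15 × (1−0.25) × 0.55 × 0.2 = 0.012375
warbler: 0.2 × (1−0.8) × 0.25 × 0.75 = 0.0075
Highest score → finch.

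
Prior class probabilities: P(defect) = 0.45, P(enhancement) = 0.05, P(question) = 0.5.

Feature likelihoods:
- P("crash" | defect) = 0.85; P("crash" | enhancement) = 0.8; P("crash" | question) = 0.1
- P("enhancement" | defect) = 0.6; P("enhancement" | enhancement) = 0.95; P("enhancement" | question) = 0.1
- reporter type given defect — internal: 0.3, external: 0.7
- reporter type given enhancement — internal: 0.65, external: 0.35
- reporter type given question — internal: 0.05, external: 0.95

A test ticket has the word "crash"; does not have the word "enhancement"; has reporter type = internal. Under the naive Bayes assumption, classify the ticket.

defect: 0.45 × 0.85 × (1−0.6) × 0.3 = 0.0459
enhancement: 0.05 × 0.8 × (1−0.95) × 0.65 = 0.0013
question: 0.5 × 0.1 × (1−0.1) × 0.05 = 0.00225
Highest score → defect.

defect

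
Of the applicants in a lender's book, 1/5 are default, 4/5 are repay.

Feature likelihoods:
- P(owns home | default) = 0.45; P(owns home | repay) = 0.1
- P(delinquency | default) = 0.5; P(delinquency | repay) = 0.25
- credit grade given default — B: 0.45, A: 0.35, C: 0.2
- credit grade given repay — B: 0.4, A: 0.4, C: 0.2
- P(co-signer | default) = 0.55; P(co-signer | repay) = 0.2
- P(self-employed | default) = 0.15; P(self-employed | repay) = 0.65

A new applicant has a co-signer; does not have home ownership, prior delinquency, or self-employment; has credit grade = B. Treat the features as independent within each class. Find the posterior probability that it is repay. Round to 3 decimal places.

default: 0.2 × (1−0.45) × (1−0.5) × 0.45 × 0.55 × (1−0.15) = 0.011570625
repay: 0.8 × (1−0.1) × (1−0.25) × 0.4 × 0.2 × (1−0.65) = 0.01512
P(repay | x) = 0.01512 / 0.026690625 ≈ 0.566

0.566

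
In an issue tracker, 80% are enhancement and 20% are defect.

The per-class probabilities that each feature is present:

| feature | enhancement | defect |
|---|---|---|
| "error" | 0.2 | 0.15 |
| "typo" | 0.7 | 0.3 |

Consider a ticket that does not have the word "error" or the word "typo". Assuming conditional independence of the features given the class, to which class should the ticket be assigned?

enhancement: 0.8 × (1−0.2) × (1−0.7) = 0.192
defect: 0.2 × (1−0.15) × (1−0.3) = 0.119
Highest score → enhancement.

enhancement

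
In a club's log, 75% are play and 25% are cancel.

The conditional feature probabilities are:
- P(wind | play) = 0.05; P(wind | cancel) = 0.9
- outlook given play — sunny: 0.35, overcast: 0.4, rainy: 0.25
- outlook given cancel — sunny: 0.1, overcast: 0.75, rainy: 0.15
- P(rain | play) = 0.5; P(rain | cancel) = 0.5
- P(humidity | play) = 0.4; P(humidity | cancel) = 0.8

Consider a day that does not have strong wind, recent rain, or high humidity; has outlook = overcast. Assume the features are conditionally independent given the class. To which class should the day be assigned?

play

play: 0.75 × (1−0.05) × 0.4 × (1−0.5) × (1−0.4) = 0.0855
cancel: 0.25 × (1−0.9) × 0.75 × (1−0.5) × (1−0.8) = 0.001875
Highest score → play.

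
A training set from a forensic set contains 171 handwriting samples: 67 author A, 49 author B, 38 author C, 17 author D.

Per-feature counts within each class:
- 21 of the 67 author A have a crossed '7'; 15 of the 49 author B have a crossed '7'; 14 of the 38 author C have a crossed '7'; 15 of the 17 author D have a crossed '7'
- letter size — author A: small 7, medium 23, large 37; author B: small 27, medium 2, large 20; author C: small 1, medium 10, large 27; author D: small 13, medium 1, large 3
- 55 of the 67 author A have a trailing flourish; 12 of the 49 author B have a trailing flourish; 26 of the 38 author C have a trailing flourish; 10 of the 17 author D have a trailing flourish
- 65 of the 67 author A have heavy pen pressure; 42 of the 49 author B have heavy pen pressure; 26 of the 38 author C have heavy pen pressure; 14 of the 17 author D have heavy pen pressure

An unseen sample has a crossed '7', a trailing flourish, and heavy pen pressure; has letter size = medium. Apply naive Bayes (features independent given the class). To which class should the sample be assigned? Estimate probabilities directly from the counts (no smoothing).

author A

author A: (67/171) × (21/67) × (23/67) × (55/67) × (65/67) ≈ 0.033574
author B: (49/171) × (15/49) × (2/49) × (12/49) × (42/49) ≈ 0.000751567
author C: (38/171) × (14/38) × (10/38) × (26/38) × (26/38) ≈ 0.0100862
author D: (17/171) × (15/17) × (1/17) × (10/17) × (14/17) ≈ 0.00249963
Highest score → author A.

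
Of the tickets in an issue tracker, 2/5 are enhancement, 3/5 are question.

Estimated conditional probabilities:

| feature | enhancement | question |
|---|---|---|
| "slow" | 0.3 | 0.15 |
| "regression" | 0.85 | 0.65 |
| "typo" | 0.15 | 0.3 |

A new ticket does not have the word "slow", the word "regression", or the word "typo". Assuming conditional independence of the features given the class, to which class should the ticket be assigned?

enhancement: 0.4 × (1−0.3) × (1−0.85) × (1−0.15) = 0.0357
question: 0.6 × (1−0.15) × (1−0.65) × (1−0.3) = 0.12495
Highest score → question.

question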